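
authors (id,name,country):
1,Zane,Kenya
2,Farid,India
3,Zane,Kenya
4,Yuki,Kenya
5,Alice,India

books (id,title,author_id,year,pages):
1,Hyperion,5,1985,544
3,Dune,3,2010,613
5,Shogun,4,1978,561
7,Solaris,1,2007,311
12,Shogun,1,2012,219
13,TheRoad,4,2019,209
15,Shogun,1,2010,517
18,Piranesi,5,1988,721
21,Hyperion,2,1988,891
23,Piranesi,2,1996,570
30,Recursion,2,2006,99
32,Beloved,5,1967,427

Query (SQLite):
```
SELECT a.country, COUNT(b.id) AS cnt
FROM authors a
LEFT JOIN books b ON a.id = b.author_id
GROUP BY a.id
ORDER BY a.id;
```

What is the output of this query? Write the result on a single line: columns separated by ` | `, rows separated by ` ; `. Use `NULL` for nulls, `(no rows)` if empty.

Kenya | 3 ; India | 3 ; Kenya | 1 ; Kenya | 2 ; India | 3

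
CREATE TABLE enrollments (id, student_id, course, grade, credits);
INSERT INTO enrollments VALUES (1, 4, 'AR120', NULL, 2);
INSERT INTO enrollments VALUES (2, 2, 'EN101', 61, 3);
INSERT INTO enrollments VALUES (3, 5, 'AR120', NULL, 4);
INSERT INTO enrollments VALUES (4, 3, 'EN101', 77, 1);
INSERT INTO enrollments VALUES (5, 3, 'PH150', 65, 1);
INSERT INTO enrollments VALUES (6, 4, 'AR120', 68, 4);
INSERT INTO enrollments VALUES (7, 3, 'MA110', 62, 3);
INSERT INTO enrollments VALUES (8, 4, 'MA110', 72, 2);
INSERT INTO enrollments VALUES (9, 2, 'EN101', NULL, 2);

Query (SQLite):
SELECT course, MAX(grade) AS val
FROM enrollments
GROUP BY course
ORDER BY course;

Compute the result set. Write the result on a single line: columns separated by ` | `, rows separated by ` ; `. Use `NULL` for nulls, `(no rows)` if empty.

AR120 | 68 ; EN101 | 77 ; MA110 | 72 ; PH150 | 65

Partition enrollments by course; compute MAX(grade) within each group.
  AR120: ids {1, 3, 6} → MAX(grade)=68
  EN101: ids {2, 4, 9} → MAX(grade)=77
  MA110: ids {7, 8} → MAX(grade)=72
  PH150: ids {5} → MAX(grade)=65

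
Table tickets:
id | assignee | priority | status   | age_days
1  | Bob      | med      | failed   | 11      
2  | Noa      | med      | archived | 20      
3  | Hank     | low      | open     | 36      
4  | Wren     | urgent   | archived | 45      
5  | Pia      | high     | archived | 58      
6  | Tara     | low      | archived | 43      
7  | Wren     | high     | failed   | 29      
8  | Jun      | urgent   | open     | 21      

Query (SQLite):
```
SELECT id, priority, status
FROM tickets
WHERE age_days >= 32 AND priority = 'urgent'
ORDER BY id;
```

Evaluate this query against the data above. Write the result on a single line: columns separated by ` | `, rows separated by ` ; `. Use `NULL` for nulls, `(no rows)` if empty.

4 | urgent | archived

age_days >= 32: ids {3, 4, 5, 6}
priority = 'urgent': ids {4, 8}
Combine with AND.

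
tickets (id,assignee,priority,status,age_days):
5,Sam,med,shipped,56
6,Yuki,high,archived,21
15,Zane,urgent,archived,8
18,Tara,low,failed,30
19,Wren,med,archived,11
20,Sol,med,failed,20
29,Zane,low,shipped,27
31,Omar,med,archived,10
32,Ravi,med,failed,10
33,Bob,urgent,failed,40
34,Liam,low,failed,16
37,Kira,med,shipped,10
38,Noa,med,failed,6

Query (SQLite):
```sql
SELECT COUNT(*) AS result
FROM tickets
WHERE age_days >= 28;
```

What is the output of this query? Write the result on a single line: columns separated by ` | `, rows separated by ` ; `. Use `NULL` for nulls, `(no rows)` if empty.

Rows where age_days >= 28 → age_days values: [56, 30, 40].
COUNT(*) counts rows → 3.

3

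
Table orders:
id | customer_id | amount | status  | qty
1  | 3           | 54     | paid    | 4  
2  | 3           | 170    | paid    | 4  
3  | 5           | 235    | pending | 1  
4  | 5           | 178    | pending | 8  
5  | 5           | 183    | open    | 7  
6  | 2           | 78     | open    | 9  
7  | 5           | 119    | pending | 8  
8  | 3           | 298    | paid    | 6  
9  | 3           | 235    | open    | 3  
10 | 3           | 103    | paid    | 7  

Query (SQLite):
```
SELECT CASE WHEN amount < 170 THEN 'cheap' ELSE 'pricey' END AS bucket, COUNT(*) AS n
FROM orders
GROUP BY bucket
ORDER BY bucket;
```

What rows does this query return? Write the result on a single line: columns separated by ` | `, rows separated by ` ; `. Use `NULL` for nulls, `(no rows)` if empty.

cheap | 4 ; pricey | 6

Bucket rows by amount < 170 → 'cheap' else 'pricey'; count each bucket.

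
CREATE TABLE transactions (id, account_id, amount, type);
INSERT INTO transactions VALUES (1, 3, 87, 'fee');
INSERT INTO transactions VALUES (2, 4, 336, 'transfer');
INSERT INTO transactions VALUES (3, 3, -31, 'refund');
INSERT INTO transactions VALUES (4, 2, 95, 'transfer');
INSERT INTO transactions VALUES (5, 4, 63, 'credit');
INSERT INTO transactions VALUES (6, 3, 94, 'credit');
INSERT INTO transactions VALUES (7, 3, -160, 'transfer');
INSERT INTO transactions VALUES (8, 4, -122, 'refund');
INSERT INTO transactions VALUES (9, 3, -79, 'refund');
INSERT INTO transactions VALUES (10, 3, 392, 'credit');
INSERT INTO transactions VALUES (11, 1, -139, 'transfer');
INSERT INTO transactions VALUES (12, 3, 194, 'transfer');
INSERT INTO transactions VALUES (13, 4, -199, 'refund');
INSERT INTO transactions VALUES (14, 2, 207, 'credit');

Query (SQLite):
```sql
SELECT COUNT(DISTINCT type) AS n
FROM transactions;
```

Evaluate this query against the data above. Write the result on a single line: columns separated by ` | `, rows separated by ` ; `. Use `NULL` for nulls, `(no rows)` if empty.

4

Count distinct non-NULL type values.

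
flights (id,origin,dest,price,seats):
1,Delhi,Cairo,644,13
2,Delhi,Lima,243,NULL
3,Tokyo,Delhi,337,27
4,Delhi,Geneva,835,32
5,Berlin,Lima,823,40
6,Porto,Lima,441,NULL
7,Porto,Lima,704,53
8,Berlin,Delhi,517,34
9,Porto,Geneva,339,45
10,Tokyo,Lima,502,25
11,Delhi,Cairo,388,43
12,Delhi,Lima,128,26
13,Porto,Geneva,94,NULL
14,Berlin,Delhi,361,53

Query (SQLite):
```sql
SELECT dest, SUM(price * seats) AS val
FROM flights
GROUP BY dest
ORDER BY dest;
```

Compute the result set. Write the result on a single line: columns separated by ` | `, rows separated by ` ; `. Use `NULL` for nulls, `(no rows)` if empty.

For each row compute price * seats.
Group by dest; take SUM of the expression per group.
  Cairo: ids {1, 11} → SUM(price * seats)=25056
  Delhi: ids {3, 8, 14} → SUM(price * seats)=45810
  Geneva: ids {4, 9, 13} → SUM(price * seats)=41975
  Lima: ids {2, 5, 6, 7, 10, 12} → SUM(price * seats)=86110

Cairo | 25056 ; Delhi | 45810 ; Geneva | 41975 ; Lima | 86110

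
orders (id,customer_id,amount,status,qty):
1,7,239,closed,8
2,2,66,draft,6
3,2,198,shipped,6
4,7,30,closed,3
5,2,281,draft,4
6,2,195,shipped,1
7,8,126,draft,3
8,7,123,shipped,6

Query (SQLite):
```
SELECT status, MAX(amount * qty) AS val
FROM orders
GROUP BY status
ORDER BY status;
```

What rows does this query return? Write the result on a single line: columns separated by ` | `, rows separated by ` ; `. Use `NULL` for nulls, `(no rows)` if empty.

closed | 1912 ; draft | 1124 ; shipped | 1188

For each row compute amount * qty.
Group by status; take MAX of the expression per group.
  closed: ids {1, 4} → MAX(amount * qty)=1912
  draft: ids {2, 5, 7} → MAX(amount * qty)=1124
  shipped: ids {3, 6, 8} → MAX(amount * qty)=1188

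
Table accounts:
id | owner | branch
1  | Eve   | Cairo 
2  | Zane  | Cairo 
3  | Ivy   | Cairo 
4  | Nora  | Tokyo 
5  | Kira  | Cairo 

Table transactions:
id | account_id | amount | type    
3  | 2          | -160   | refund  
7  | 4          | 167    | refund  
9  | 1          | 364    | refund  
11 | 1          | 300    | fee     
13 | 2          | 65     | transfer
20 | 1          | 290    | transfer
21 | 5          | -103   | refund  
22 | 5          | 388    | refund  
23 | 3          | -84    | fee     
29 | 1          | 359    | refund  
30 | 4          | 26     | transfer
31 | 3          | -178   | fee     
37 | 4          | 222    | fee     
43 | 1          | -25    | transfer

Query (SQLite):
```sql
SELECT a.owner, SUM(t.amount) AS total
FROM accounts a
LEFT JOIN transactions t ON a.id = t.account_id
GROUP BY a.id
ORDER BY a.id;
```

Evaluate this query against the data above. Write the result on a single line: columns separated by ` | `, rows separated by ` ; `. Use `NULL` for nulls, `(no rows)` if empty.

Eve | 1288 ; Zane | -95 ; Ivy | -262 ; Nora | 415 ; Kira | 285

LEFT JOIN keeps every accounts row; unmatched ones get NULL for transactions columns.
Group by accounts.id and compute SUM(t.amount). SUM over an all-NULL group is NULL.
  1: ids {9, 11, 20, 29, 43} → SUM(t.amount)=1288
  2: ids {3, 13} → SUM(t.amount)=-95
  3: ids {23, 31} → SUM(t.amount)=-262
  4: ids {7, 30, 37} → SUM(t.amount)=415
  5: ids {21, 22} → SUM(t.amount)=285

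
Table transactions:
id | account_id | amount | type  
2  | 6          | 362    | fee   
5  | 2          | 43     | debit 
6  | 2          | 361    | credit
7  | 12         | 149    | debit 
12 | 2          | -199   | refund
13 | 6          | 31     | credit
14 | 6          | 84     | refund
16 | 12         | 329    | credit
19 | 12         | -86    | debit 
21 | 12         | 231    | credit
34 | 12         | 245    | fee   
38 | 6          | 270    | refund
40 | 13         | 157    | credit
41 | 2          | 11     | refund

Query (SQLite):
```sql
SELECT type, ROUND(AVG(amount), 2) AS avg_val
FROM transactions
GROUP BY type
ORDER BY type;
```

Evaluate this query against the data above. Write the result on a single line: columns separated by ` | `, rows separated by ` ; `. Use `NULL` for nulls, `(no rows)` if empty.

Partition transactions by type; compute ROUND(AVG(amount), 2) within each group.
  credit: ids {6, 13, 16, 21, 40} → ROUND(AVG(amount), 2)=221.8
  debit: ids {5, 7, 19} → ROUND(AVG(amount), 2)=35.33
  fee: ids {2, 34} → ROUND(AVG(amount), 2)=303.5
  refund: ids {12, 14, 38, 41} → ROUND(AVG(amount), 2)=41.5

credit | 221.8 ; debit | 35.33 ; fee | 303.5 ; refund | 41.5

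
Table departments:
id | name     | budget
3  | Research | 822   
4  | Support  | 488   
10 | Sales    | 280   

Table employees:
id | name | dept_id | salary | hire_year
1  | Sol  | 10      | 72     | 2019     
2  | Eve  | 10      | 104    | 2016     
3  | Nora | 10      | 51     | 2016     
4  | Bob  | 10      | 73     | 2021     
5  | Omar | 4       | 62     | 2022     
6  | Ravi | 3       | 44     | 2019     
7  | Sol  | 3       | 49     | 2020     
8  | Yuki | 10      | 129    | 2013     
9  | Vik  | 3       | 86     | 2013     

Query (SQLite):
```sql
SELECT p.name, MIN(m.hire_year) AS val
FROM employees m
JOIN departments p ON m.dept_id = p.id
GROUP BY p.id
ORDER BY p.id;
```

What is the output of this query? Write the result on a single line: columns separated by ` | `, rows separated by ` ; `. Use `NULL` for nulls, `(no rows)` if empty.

Join each employees row to its departments via dept_id.
Group joined rows by departments.id; compute MIN(m.hire_year) per group.
  3: ids {6, 7, 9} → MIN(m.hire_year)=2013
  4: ids {5} → MIN(m.hire_year)=2022
  10: ids {1, 2, 3, 4, 8} → MIN(m.hire_year)=2013

Research | 2013 ; Support | 2022 ; Sales | 2013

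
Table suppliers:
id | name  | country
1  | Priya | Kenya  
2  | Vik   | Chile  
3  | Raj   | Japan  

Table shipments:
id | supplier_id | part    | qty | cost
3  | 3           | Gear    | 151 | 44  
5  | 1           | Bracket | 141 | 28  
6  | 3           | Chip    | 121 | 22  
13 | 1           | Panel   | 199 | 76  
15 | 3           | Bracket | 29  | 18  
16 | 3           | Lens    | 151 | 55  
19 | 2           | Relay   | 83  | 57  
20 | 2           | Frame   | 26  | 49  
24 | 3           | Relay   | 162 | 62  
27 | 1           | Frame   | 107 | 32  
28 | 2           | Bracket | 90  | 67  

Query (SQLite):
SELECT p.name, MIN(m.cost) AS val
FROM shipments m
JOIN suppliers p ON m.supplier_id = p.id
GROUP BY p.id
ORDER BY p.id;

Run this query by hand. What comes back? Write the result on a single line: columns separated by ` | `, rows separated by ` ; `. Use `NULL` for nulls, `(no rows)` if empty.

Priya | 28 ; Vik | 49 ; Raj | 18

Join each shipments row to its suppliers via supplier_id.
Group joined rows by suppliers.id; compute MIN(m.cost) per group.
  1: ids {5, 13, 27} → MIN(m.cost)=28
  2: ids {19, 20, 28} → MIN(m.cost)=49
  3: ids {3, 6, 15, 16, 24} → MIN(m.cost)=18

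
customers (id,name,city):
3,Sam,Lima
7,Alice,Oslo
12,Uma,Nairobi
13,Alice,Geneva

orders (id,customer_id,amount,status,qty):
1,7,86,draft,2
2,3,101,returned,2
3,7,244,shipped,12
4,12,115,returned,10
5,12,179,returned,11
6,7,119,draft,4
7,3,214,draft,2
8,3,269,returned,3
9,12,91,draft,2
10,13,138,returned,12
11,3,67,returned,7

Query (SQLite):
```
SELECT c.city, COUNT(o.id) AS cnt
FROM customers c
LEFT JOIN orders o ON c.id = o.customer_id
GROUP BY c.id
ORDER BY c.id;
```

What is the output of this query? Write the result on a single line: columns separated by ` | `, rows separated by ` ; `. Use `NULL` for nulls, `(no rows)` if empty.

Lima | 4 ; Oslo | 3 ; Nairobi | 3 ; Geneva | 1

LEFT JOIN keeps every customers row; unmatched ones get NULL for orders columns.
Group by customers.id and compute COUNT(o.id). COUNT(col) of an all-NULL group is 0.
  3: ids {2, 7, 8, 11} → COUNT(o.id)=4
  7: ids {1, 3, 6} → COUNT(o.id)=3
  12: ids {4, 5, 9} → COUNT(o.id)=3
  13: ids {10} → COUNT(o.id)=1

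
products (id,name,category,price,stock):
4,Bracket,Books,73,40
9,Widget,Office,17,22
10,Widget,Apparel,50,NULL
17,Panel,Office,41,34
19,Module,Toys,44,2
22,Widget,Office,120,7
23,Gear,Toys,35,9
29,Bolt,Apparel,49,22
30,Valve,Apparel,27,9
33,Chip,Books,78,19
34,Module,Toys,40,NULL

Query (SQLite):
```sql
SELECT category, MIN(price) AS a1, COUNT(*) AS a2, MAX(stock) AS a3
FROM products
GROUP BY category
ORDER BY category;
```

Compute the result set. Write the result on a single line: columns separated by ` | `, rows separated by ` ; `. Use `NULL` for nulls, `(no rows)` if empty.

Group products by category.
Per group compute: MIN(price), COUNT(*), MAX(stock).
  Apparel: ids {10, 29, 30} → MIN(price)=27, COUNT(*)=3, MAX(stock)=22
  Books: ids {4, 33} → MIN(price)=73, COUNT(*)=2, MAX(stock)=40
  Office: ids {9, 17, 22} → MIN(price)=17, COUNT(*)=3, MAX(stock)=34
  Toys: ids {19, 23, 34} → MIN(price)=35, COUNT(*)=3, MAX(stock)=9

Apparel | 27 | 3 | 22 ; Books | 73 | 2 | 40 ; Office | 17 | 3 | 34 ; Toys | 35 | 3 | 9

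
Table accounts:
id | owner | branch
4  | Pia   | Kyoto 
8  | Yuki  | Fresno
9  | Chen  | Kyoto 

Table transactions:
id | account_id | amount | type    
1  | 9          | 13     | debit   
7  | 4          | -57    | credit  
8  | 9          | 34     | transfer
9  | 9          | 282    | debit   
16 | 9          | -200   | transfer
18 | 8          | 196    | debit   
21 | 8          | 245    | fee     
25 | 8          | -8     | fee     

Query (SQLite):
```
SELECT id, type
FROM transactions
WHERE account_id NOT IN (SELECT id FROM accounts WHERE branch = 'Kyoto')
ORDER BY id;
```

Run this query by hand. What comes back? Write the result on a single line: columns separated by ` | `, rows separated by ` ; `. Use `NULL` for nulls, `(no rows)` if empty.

Inner query: accounts.id where branch = 'Kyoto'.
Outer: keep transactions rows whose account_id is not in that set.
Inner query → {4, 9}

18 | debit ; 21 | fee ; 25 | fee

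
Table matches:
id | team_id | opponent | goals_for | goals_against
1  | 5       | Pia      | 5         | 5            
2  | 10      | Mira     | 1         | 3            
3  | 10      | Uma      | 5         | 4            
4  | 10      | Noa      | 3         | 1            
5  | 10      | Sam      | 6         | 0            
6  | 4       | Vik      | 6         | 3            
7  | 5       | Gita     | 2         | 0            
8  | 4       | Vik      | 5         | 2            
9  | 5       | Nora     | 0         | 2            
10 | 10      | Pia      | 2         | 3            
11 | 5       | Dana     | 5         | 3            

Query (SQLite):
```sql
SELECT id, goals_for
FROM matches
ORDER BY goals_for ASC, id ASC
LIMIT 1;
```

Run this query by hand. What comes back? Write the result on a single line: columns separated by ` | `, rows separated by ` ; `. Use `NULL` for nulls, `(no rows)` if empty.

Sort by goals_for asc, tiebreak id asc: (0, id=9), (1, id=2), (2, id=7), (2, id=10) …. Take first 1.

9 | 0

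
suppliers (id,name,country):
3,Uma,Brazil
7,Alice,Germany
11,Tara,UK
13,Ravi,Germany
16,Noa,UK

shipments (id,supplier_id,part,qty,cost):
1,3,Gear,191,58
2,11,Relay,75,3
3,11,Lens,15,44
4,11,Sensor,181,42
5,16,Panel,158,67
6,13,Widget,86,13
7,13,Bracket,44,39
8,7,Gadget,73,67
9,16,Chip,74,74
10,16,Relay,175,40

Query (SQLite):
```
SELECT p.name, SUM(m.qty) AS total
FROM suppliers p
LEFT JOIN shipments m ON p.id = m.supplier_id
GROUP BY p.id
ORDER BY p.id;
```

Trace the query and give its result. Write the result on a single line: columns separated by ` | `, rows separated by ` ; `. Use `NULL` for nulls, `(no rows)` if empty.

Uma | 191 ; Alice | 73 ; Tara | 271 ; Ravi | 130 ; Noa | 407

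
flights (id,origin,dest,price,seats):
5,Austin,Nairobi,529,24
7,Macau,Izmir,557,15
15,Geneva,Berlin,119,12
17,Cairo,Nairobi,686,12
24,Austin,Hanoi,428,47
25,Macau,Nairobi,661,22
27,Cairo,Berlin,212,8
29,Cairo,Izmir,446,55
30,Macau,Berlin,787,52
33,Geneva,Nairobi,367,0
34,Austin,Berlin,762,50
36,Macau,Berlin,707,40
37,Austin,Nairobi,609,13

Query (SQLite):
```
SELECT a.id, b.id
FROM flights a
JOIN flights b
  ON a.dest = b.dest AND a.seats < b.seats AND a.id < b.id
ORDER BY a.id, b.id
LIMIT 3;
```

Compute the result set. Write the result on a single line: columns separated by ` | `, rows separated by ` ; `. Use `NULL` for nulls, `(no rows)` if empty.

7 | 29 ; 15 | 30 ; 15 | 34

Pairs (a,b) with same dest, a.seats < b.seats, a.id < b.id.
dest groups: Berlin:{15,27,30,34,36} Hanoi:{24} Izmir:{7,29} Nairobi:{5,17,25,33,37}
Ordered by (a.id, b.id); first 3.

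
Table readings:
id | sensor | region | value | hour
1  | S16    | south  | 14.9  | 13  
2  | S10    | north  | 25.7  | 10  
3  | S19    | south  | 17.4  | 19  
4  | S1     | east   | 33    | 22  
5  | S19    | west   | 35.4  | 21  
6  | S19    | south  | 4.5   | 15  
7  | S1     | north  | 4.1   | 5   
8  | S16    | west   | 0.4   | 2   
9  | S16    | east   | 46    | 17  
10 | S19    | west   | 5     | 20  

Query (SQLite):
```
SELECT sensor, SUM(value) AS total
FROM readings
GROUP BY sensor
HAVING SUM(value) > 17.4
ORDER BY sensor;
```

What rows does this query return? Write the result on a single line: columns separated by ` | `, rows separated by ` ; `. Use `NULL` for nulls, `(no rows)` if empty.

S1 | 37.1 ; S10 | 25.7 ; S16 | 61.3 ; S19 | 62.3

Partition readings by sensor; compute SUM(value) within each group.
HAVING: keep groups where SUM(value) > 17.4.
  S1: ids {4, 7} → SUM(value)=37.1
  S10: ids {2} → SUM(value)=25.7
  S16: ids {1, 8, 9} → SUM(value)=61.3
  S19: ids {3, 5, 6, 10} → SUM(value)=62.3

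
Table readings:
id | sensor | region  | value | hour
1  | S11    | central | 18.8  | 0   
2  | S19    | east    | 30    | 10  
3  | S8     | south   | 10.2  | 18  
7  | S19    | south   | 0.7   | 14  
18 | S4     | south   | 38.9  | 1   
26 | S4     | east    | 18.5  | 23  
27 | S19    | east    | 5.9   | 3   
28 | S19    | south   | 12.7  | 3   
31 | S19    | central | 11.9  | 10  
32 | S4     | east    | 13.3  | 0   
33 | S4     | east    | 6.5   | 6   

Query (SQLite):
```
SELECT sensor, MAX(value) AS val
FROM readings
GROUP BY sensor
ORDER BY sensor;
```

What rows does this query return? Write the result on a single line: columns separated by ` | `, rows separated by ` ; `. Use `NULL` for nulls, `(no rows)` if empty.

S11 | 18.8 ; S19 | 30 ; S4 | 38.9 ; S8 | 10.2

Partition readings by sensor; compute MAX(value) within each group.
  S11: ids {1} → MAX(value)=18.8
  S19: ids {2, 7, 27, 28, 31} → MAX(value)=30
  S4: ids {18, 26, 32, 33} → MAX(value)=38.9
  S8: ids {3} → MAX(value)=10.2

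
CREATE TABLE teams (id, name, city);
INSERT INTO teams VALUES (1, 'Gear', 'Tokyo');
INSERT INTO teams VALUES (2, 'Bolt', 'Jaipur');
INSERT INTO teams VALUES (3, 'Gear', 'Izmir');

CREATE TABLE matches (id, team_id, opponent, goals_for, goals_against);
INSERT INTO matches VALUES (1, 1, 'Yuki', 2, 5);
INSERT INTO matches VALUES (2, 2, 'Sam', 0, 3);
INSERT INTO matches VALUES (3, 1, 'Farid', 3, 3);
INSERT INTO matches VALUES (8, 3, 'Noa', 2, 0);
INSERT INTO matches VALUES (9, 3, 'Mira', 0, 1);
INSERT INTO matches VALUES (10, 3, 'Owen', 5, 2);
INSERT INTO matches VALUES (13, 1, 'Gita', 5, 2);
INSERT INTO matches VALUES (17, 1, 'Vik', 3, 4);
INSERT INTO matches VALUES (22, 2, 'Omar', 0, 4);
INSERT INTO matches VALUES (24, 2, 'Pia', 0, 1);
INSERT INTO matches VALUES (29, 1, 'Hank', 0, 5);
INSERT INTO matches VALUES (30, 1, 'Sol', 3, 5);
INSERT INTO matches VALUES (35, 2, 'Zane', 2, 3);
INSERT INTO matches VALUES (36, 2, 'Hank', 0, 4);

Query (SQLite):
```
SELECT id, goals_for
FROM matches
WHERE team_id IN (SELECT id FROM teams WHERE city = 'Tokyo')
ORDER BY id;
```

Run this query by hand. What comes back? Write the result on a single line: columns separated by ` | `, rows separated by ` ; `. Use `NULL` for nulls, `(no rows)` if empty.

1 | 2 ; 3 | 3 ; 13 | 5 ; 17 | 3 ; 29 | 0 ; 30 | 3

Inner query: teams.id where city = 'Tokyo'.
Outer: keep matches rows whose team_id is in that set.
Inner query → {1}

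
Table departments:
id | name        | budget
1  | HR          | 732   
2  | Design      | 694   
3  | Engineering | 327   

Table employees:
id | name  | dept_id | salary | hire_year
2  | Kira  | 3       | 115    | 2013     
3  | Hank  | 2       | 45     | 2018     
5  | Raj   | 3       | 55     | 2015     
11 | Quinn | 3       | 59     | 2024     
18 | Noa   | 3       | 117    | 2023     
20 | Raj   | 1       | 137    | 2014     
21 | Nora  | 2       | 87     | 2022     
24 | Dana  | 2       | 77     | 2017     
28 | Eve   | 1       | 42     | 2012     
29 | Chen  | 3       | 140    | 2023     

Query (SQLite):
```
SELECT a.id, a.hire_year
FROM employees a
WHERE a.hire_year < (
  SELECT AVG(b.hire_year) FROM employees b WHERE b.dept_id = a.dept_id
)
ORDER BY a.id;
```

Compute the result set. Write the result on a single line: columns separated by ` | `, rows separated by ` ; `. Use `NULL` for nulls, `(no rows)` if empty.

For each employees row a, compute AVG(hire_year) over rows sharing a.dept_id.
Keep row a if a.hire_year < that per-group AVG.
  dept_id=1: AVG(hire_year) = 2013.0
  dept_id=2: AVG(hire_year) = 2019.0
  dept_id=3: AVG(hire_year) = 2019.6

2 | 2013 ; 3 | 2018 ; 5 | 2015 ; 24 | 2017 ; 28 | 2012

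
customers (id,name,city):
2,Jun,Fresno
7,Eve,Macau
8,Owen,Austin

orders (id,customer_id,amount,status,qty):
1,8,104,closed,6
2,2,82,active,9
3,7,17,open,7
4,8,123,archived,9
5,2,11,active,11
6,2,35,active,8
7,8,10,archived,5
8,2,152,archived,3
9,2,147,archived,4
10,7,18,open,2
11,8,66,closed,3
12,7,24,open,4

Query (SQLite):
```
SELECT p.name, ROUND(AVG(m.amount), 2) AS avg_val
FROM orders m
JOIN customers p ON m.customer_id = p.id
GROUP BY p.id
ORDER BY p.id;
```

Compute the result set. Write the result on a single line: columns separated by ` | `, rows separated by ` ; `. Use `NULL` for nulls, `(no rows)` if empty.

Jun | 85.4 ; Eve | 19.67 ; Owen | 75.75

Join each orders row to its customers via customer_id.
Group joined rows by customers.id; compute ROUND(AVG(m.amount), 2) per group.
  2: ids {2, 5, 6, 8, 9} → ROUND(AVG(m.amount), 2)=85.4
  7: ids {3, 10, 12} → ROUND(AVG(m.amount), 2)=19.67
  8: ids {1, 4, 7, 11} → ROUND(AVG(m.amount), 2)=75.75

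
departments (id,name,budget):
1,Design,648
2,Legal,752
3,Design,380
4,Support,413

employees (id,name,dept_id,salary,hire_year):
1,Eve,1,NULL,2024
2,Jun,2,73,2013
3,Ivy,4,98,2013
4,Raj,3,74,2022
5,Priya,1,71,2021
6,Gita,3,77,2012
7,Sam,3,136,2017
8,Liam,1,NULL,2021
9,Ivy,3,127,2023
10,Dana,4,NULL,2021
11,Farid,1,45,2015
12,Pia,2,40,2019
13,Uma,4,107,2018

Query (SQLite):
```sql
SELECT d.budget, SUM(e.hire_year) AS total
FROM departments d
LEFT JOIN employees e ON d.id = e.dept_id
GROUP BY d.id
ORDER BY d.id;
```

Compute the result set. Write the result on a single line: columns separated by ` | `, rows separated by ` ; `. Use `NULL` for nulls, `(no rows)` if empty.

648 | 8081 ; 752 | 4032 ; 380 | 8074 ; 413 | 6052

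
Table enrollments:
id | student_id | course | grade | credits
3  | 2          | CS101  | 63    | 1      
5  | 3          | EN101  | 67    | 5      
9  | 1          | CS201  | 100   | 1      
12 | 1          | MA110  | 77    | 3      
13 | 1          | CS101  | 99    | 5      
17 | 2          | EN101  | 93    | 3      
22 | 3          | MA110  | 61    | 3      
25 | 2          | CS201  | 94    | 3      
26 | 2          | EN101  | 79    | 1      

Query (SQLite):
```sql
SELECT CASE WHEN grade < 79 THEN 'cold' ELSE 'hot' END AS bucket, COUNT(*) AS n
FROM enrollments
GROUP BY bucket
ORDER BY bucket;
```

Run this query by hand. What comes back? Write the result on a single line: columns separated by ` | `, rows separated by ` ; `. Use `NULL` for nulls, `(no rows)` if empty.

Bucket rows by grade < 79 → 'cold' else 'hot'; count each bucket.

cold | 4 ; hot | 5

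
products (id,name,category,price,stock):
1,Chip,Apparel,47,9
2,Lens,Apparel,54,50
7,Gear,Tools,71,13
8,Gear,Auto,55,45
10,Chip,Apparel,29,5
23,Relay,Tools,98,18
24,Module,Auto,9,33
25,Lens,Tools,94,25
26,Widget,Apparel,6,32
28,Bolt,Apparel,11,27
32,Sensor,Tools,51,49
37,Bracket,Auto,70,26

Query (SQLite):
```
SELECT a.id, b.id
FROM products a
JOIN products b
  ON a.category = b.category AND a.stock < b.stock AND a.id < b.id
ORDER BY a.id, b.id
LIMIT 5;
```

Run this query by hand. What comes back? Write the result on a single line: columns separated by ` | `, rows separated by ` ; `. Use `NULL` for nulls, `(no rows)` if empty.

1 | 2 ; 1 | 26 ; 1 | 28 ; 7 | 23 ; 7 | 25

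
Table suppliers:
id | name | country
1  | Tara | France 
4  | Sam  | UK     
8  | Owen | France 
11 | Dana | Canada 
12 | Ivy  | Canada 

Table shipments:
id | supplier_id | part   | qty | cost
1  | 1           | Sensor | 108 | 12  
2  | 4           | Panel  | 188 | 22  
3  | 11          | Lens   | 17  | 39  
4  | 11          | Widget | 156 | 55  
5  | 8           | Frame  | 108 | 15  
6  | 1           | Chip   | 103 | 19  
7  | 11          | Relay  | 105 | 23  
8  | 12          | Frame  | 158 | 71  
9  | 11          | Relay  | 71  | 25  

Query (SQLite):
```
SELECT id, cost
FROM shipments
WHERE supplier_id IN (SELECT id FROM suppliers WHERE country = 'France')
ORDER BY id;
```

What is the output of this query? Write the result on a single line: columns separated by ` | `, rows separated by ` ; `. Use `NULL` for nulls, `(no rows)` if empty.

1 | 12 ; 5 | 15 ; 6 | 19

Inner query: suppliers.id where country = 'France'.
Outer: keep shipments rows whose supplier_id is in that set.
Inner query → {1, 8}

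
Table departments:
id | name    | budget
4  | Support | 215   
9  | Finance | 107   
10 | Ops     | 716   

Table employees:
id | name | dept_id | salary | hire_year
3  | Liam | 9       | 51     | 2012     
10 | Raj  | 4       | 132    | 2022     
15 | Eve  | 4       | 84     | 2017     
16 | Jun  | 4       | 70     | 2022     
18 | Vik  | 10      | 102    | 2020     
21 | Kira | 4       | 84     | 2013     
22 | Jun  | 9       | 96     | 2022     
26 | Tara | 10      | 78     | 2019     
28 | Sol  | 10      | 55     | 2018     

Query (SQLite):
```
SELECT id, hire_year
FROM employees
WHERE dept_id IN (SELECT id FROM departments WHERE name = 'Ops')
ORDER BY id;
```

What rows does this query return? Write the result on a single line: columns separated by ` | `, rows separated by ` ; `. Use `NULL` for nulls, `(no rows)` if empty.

Inner query: departments.id where name = 'Ops'.
Outer: keep employees rows whose dept_id is in that set.
Inner query → {10}

18 | 2020 ; 26 | 2019 ; 28 | 2018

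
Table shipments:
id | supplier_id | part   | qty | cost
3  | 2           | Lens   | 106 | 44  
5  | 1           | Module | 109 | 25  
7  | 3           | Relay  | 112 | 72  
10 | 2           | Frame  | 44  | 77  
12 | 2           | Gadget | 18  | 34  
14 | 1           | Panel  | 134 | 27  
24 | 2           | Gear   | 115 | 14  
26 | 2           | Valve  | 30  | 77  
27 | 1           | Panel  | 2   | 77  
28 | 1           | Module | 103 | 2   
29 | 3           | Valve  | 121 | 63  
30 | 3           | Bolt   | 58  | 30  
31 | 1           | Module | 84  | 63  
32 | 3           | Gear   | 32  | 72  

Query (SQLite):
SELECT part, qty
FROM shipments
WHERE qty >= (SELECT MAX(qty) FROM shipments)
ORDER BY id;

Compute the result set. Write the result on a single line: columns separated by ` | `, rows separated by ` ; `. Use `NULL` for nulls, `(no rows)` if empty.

Scalar subquery: MAX(qty) over all shipments rows = 134.
Keep rows where qty >= that value.

Panel | 134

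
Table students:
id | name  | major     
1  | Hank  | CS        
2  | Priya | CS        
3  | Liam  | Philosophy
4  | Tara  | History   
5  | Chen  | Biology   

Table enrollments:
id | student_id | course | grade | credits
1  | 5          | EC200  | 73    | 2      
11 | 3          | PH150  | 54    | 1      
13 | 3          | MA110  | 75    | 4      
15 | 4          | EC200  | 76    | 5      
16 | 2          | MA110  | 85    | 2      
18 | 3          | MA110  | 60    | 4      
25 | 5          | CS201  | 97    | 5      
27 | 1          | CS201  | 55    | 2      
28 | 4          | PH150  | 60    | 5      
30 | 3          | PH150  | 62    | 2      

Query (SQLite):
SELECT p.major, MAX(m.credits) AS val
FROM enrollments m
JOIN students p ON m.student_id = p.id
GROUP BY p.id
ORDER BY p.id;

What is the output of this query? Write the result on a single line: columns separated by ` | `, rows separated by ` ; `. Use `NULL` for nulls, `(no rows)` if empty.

CS | 2 ; CS | 2 ; Philosophy | 4 ; History | 5 ; Biology | 5

Join each enrollments row to its students via student_id.
Group joined rows by students.id; compute MAX(m.credits) per group.
  1: ids {27} → MAX(m.credits)=2
  2: ids {16} → MAX(m.credits)=2
  3: ids {11, 13, 18, 30} → MAX(m.credits)=4
  4: ids {15, 28} → MAX(m.credits)=5
  5: ids {1, 25} → MAX(m.credits)=5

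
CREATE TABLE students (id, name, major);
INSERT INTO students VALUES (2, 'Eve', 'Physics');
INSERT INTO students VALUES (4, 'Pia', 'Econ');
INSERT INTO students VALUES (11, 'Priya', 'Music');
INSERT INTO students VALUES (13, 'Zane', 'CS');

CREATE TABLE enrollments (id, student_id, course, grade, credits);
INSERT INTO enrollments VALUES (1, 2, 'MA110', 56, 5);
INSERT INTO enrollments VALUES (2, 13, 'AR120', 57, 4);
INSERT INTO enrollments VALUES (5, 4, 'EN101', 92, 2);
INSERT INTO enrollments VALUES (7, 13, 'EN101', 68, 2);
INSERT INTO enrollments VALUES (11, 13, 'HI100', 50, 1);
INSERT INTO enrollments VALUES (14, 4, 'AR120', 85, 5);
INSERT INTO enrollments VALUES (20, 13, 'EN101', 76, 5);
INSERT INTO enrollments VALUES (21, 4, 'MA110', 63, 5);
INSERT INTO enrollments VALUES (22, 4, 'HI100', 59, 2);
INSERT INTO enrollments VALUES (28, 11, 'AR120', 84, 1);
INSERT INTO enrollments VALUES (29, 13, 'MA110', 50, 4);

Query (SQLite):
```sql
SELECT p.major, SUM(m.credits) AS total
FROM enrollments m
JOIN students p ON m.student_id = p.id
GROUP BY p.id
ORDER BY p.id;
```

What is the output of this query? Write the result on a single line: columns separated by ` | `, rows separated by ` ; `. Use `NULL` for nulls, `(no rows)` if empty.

Join each enrollments row to its students via student_id.
Group joined rows by students.id; compute SUM(m.credits) per group.
  2: ids {1} → SUM(m.credits)=5
  4: ids {5, 14, 21, 22} → SUM(m.credits)=14
  11: ids {28} → SUM(m.credits)=1
  13: ids {2, 7, 11, 20, 29} → SUM(m.credits)=16

Physics | 5 ; Econ | 14 ; Music | 1 ; CS | 16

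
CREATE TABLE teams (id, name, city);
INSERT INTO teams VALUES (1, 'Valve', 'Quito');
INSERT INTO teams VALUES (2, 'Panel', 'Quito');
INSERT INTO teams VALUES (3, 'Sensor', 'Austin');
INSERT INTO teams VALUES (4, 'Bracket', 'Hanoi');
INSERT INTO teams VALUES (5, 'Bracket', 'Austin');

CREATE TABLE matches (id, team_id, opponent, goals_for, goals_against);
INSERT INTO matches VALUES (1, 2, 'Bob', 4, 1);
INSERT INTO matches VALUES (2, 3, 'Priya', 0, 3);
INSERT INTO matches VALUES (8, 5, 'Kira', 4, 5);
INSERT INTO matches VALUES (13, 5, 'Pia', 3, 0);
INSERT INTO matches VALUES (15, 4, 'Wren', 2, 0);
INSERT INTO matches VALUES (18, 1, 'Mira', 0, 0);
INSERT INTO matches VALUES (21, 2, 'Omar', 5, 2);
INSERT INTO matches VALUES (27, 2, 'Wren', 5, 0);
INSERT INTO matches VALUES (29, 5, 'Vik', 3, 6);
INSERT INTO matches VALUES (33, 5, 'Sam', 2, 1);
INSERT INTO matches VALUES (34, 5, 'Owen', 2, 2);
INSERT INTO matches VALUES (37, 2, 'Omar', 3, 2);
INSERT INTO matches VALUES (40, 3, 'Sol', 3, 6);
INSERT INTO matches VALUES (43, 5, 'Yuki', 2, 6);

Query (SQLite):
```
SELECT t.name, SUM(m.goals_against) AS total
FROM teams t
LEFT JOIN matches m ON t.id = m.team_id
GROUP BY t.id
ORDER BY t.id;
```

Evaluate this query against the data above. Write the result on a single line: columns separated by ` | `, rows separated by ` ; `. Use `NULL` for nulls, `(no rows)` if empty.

LEFT JOIN keeps every teams row; unmatched ones get NULL for matches columns.
Group by teams.id and compute SUM(m.goals_against). SUM over an all-NULL group is NULL.
  1: ids {18} → SUM(m.goals_against)=0
  2: ids {1, 21, 27, 37} → SUM(m.goals_against)=5
  3: ids {2, 40} → SUM(m.goals_against)=9
  4: ids {15} → SUM(m.goals_against)=0
  5: ids {8, 13, 29, 33, 34, 43} → SUM(m.goals_against)=20

Valve | 0 ; Panel | 5 ; Sensor | 9 ; Bracket | 0 ; Bracket | 20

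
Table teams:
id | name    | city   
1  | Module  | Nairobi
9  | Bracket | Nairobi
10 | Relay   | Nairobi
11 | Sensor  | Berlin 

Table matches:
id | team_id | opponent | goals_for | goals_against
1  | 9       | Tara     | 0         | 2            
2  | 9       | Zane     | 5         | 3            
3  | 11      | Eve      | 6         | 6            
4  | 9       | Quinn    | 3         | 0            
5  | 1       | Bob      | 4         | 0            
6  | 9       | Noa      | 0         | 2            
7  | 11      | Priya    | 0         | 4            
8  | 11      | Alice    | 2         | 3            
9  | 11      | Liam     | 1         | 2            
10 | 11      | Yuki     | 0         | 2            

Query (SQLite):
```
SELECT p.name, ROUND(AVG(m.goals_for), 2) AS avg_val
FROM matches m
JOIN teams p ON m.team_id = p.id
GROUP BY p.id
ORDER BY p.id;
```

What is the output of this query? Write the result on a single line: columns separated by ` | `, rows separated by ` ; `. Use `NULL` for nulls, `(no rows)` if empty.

Join each matches row to its teams via team_id.
Group joined rows by teams.id; compute ROUND(AVG(m.goals_for), 2) per group.
  1: ids {5} → ROUND(AVG(m.goals_for), 2)=4
  9: ids {1, 2, 4, 6} → ROUND(AVG(m.goals_for), 2)=2
  11: ids {3, 7, 8, 9, 10} → ROUND(AVG(m.goals_for), 2)=1.8

Module | 4 ; Bracket | 2 ; Sensor | 1.8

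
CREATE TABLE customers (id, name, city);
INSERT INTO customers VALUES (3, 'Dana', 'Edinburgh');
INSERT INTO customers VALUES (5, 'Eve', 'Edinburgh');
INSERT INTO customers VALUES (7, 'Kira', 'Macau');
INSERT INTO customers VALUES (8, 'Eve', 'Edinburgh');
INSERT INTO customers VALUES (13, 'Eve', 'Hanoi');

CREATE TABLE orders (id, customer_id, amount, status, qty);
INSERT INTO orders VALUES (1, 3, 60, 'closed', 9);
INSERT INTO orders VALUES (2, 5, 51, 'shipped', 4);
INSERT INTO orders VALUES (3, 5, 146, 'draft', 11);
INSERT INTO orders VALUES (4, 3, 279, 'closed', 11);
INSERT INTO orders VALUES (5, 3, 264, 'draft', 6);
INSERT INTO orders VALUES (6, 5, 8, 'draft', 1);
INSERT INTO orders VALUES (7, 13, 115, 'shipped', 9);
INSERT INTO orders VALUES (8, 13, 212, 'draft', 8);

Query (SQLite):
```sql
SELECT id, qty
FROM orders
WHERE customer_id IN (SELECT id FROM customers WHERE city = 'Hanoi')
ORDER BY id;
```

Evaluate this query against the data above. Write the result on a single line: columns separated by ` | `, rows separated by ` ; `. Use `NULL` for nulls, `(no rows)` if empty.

Inner query: customers.id where city = 'Hanoi'.
Outer: keep orders rows whose customer_id is in that set.
Inner query → {13}

7 | 9 ; 8 | 8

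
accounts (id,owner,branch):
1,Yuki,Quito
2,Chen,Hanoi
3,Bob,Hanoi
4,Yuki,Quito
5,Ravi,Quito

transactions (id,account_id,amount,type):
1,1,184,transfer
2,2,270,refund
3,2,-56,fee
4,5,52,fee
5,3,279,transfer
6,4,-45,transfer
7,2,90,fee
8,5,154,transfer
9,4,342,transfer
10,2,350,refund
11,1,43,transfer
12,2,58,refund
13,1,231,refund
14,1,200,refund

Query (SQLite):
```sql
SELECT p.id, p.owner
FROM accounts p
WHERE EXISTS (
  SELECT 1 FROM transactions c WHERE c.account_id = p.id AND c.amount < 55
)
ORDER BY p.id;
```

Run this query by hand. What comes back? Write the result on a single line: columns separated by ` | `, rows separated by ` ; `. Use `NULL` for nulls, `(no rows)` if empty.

1 | Yuki ; 2 | Chen ; 4 | Yuki ; 5 | Ravi

For each accounts row, check whether any transactions with matching account_id has amount < 55.
Keep rows where that is true.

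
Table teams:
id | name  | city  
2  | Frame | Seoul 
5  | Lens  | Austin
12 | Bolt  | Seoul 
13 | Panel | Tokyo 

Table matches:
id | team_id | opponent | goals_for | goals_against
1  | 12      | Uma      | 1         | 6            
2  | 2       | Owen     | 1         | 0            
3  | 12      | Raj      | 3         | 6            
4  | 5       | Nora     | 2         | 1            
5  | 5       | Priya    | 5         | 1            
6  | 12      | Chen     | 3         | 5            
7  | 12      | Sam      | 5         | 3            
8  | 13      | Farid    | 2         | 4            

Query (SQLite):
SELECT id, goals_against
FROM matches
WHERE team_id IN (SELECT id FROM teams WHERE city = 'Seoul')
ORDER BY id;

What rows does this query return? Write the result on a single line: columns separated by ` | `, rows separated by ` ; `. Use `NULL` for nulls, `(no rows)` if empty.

Inner query: teams.id where city = 'Seoul'.
Outer: keep matches rows whose team_id is in that set.
Inner query → {2, 12}

1 | 6 ; 2 | 0 ; 3 | 6 ; 6 | 5 ; 7 | 3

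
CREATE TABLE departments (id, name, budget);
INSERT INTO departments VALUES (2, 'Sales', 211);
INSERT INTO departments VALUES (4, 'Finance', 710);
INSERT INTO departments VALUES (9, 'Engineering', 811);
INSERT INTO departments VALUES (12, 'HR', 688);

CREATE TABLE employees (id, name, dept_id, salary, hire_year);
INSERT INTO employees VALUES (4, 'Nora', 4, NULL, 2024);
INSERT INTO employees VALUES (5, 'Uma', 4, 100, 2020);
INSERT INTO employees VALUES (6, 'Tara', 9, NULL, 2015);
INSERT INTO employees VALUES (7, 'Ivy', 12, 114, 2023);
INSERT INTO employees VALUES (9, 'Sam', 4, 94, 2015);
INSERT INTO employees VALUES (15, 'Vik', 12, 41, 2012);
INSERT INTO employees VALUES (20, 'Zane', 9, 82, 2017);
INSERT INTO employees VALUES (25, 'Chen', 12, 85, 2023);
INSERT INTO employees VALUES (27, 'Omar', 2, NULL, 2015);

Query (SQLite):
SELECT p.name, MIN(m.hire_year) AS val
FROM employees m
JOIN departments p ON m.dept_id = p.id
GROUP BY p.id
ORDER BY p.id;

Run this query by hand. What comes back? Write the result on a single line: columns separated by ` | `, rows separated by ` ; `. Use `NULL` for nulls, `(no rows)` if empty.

Join each employees row to its departments via dept_id.
Group joined rows by departments.id; compute MIN(m.hire_year) per group.
  2: ids {27} → MIN(m.hire_year)=2015
  4: ids {4, 5, 9} → MIN(m.hire_year)=2015
  9: ids {6, 20} → MIN(m.hire_year)=2015
  12: ids {7, 15, 25} → MIN(m.hire_year)=2012

Sales | 2015 ; Finance | 2015 ; Engineering | 2015 ; HR | 2012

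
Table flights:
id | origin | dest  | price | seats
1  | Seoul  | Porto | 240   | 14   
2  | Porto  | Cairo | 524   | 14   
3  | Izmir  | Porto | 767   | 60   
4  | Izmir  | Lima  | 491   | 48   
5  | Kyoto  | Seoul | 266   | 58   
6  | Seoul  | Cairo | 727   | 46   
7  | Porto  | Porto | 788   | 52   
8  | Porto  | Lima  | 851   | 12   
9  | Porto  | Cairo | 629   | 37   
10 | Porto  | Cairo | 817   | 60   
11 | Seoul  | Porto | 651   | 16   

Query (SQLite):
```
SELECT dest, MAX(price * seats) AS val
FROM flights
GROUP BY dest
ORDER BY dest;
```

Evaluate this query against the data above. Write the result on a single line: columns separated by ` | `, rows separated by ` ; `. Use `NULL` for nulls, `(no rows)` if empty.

For each row compute price * seats.
Group by dest; take MAX of the expression per group.
  Cairo: ids {2, 6, 9, 10} → MAX(price * seats)=49020
  Lima: ids {4, 8} → MAX(price * seats)=23568
  Porto: ids {1, 3, 7, 11} → MAX(price * seats)=46020
  Seoul: ids {5} → MAX(price * seats)=15428

Cairo | 49020 ; Lima | 23568 ; Porto | 46020 ; Seoul | 15428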